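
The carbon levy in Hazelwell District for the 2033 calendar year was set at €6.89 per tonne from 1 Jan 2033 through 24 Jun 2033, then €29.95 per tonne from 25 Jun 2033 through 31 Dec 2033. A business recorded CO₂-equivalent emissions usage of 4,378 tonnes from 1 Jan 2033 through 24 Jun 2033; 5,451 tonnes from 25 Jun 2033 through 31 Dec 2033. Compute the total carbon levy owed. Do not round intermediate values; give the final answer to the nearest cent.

1 Jan – 24 Jun 2033: 4,378 tonnes at €6.89/tonne → €30164.42
25 Jun – 31 Dec 2033: 5,451 tonnes at €29.95/tonne → €163257.45

€193421.87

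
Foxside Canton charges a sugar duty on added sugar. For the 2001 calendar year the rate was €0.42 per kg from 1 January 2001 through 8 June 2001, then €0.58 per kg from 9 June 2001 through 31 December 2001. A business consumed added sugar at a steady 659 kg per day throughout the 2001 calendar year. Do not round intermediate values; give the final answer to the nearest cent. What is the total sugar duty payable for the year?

1 January – 8 June 2001: 159 days × 659 kg/day = 104,781 kg at €0.42/kg → €44,008.02
9 June – 31 December 2001: 206 days × 659 kg/day = 135,754 kg at €0.58/kg → €78,737.32

€122,745.34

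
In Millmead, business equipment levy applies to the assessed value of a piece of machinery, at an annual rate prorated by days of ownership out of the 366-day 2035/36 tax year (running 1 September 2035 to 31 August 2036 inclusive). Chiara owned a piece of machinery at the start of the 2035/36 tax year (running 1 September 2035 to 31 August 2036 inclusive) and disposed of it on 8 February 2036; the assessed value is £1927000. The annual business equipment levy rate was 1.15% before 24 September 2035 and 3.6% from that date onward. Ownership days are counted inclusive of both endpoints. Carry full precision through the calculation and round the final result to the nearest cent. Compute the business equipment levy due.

1 September – 23 September 2035: 23 days at 1.15% → £1927000 × 1.15% × 23/366 = £1392.5997
24 September 2035 – 8 February 2036: 138 days at 3.6% → £1927000 × 3.6% × 138/366 = £26156.6557
Total = £27549.2555

£27549.26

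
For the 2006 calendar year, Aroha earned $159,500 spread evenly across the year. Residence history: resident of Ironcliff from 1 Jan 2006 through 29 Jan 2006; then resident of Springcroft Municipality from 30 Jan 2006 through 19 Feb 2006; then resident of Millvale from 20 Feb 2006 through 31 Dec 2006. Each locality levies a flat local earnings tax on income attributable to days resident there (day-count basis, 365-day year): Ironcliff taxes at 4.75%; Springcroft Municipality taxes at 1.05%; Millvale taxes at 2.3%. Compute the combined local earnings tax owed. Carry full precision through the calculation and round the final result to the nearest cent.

Ironcliff, 1 Jan – 29 Jan 2006: 29 days → $159,500 × 4.75% × 29/365 = $601.9486
Springcroft Municipality, 30 Jan – 19 Feb 2006: 21 days → $159,500 × 1.05% × 21/365 = $96.3555
Millvale, 20 Feb – 31 Dec 2006: 315 days → $159,500 × 2.3% × 315/365 = $3,165.9658
Total = $3,864.2699

$3,864.27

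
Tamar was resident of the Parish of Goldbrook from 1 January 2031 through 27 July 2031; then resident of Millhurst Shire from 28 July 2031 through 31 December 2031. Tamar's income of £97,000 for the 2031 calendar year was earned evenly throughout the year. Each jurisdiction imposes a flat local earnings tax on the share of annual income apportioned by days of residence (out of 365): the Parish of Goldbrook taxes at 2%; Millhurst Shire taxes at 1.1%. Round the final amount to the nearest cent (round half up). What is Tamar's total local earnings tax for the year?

The Parish of Goldbrook, 1 January – 27 July 2031: 208 days → £97,000 × 2% × 208/365 = £1,105.5342
Millhurst Shire, 28 July – 31 December 2031: 157 days → £97,000 × 1.1% × 157/365 = £458.9562
Total = £1,564.4904

£1,564.49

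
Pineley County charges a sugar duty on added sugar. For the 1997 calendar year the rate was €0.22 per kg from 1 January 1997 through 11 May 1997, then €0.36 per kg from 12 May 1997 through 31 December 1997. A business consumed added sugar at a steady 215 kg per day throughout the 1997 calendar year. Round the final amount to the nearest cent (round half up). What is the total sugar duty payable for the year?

1 January – 11 May 1997: 131 days × 215 kg/day = 28,165 kg at €0.22/kg → €6,196.30
12 May – 31 December 1997: 234 days × 215 kg/day = 50,310 kg at €0.36/kg → €18,111.60

€24,307.90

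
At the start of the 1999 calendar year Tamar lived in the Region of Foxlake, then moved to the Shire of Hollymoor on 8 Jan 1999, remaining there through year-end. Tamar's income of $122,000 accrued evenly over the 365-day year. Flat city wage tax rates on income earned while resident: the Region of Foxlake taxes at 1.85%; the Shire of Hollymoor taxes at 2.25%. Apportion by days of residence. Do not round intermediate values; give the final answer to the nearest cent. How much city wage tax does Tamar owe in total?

$2,735.64

The Region of Foxlake, 1 Jan – 7 Jan 1999: 7 days → $122,000 × 1.85% × 7/365 = $43.2849
The Shire of Hollymoor, 8 Jan – 31 Dec 1999: 358 days → $122,000 × 2.25% × 358/365 = $2,692.3562
Total = $2,735.6411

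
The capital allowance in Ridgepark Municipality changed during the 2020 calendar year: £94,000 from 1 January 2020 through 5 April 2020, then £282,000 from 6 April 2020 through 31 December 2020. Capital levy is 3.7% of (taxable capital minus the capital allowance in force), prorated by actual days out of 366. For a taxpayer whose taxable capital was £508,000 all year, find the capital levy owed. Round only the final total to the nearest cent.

£10,186.52

1 January – 5 April 2020: 96 days, exemption £94,000 → (£508,000 − £94,000) × 3.7% × 96/366 = £4,017.8361
6 April – 31 December 2020: 270 days, exemption £282,000 → (£508,000 − £282,000) × 3.7% × 270/366 = £6,168.6885
Total = £10,186.5246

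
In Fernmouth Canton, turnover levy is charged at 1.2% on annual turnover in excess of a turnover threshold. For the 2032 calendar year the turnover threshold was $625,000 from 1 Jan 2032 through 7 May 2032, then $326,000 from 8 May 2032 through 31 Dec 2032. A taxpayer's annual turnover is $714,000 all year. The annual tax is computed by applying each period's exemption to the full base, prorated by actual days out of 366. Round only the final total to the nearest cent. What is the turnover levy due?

$3,401.18

1 Jan – 7 May 2032: 128 days, exemption $625,000 → ($714,000 − $625,000) × 1.2% × 128/366 = $373.5082
8 May – 31 Dec 2032: 238 days, exemption $326,000 → ($714,000 − $326,000) × 1.2% × 238/366 = $3,027.6721
Total = $3,401.1803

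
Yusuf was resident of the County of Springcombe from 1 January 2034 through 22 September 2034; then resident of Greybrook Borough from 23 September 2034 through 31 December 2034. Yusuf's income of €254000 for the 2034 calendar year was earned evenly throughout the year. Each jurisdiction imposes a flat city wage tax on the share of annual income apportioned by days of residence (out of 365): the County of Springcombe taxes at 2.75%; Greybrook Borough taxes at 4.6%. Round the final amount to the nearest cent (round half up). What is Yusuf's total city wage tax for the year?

€8272.40

The County of Springcombe, 1 January – 22 September 2034: 265 days → €254000 × 2.75% × 265/365 = €5071.3014
Greybrook Borough, 23 September – 31 December 2034: 100 days → €254000 × 4.6% × 100/365 = €3201.0959
Total = €8272.3973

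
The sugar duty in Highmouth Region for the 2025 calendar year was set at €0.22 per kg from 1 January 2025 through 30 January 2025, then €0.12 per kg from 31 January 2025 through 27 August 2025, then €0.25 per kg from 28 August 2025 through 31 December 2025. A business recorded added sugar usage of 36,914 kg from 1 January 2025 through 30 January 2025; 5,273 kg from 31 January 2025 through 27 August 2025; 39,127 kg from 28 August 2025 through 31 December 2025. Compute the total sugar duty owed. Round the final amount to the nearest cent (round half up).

€18,535.59

1 January – 30 January 2025: 36,914 kg at €0.22/kg → €8,121.08
31 January – 27 August 2025: 5,273 kg at €0.12/kg → €632.76
28 August – 31 December 2025: 39,127 kg at €0.25/kg → €9,781.75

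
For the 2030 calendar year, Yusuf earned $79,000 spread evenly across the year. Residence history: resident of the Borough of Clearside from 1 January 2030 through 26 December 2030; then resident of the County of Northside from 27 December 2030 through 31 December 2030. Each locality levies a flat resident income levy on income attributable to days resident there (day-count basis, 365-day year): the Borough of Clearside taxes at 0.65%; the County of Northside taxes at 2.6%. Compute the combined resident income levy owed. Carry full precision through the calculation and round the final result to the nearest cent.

$534.60

The Borough of Clearside, 1 January – 26 December 2030: 360 days → $79,000 × 0.65% × 360/365 = $506.4658
The County of Northside, 27 December – 31 December 2030: 5 days → $79,000 × 2.6% × 5/365 = $28.1370
Total = $534.6027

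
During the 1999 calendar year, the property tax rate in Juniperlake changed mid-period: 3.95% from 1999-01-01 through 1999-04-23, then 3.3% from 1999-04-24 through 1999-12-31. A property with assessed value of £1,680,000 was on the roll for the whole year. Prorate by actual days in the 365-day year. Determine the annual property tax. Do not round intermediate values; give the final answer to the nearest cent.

£58,820.71

1999-01-01 to 1999-04-23: 113 days at 3.95% → £1,680,000 × 3.95% × 113/365 = £20,544.3288
1999-04-24 to 1999-12-31: 252 days at 3.3% → £1,680,000 × 3.3% × 252/365 = £38,276.3836
Total = £58,820.7123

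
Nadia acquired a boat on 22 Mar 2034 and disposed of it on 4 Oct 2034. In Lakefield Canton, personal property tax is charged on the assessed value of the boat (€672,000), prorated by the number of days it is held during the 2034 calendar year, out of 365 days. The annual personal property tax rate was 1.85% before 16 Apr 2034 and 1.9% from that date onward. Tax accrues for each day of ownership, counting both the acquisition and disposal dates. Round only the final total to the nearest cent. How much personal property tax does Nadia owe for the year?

€6,868.21

22 Mar – 15 Apr 2034: 25 days at 1.85% → €672,000 × 1.85% × 25/365 = €851.5068
16 Apr – 4 Oct 2034: 172 days at 1.9% → €672,000 × 1.9% × 172/365 = €6,016.7014
Total = €6,868.2082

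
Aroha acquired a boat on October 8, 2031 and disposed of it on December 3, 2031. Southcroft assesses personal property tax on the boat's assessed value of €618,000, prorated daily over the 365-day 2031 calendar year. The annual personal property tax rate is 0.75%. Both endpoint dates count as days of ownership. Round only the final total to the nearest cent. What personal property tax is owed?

€723.82

Days held (October 8 – December 3, 2031): 57 out of 365
Tax = €618,000 × 0.75% × 57/365 = €723.8219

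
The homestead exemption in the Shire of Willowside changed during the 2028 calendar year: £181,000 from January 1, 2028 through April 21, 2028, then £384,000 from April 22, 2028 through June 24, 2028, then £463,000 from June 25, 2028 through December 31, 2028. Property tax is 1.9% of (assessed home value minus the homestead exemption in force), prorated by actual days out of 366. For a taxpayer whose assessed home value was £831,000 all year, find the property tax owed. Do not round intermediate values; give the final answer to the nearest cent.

£8,894.08

January 1 – April 21, 2028: 112 days, exemption £181,000 → (£831,000 − £181,000) × 1.9% × 112/366 = £3,779.2350
April 22 – June 24, 2028: 64 days, exemption £384,000 → (£831,000 − £384,000) × 1.9% × 64/366 = £1,485.1148
June 25 – December 31, 2028: 190 days, exemption £463,000 → (£831,000 − £463,000) × 1.9% × 190/366 = £3,629.7268
Total = £8,894.0765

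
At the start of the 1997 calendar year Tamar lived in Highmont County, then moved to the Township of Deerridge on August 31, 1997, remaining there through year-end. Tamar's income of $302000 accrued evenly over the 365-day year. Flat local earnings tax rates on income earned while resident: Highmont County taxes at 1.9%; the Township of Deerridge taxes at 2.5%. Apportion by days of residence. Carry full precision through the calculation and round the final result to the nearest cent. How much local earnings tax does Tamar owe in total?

$6348.62

Highmont County, January 1 – August 30, 1997: 242 days → $302000 × 1.9% × 242/365 = $3804.3726
The Township of Deerridge, August 31 – December 31, 1997: 123 days → $302000 × 2.5% × 123/365 = $2544.2466
Total = $6348.6192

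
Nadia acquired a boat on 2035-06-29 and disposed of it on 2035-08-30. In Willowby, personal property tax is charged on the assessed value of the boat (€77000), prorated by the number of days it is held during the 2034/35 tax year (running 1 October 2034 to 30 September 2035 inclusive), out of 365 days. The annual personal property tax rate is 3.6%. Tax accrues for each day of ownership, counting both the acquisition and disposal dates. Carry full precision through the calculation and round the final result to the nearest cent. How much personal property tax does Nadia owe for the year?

€478.45

Days held (2035-06-29 to 2035-08-30): 63 out of 365
Tax = €77000 × 3.6% × 63/365 = €478.4548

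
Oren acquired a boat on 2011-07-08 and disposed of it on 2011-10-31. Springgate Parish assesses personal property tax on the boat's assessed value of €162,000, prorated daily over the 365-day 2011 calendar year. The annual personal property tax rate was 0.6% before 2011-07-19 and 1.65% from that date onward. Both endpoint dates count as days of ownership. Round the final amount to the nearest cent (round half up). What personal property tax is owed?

2011-07-08 to 2011-07-18: 11 days at 0.6% → €162,000 × 0.6% × 11/365 = €29.2932
2011-07-19 to 2011-10-31: 105 days at 1.65% → €162,000 × 1.65% × 105/365 = €768.9452
Total = €798.2384

€798.24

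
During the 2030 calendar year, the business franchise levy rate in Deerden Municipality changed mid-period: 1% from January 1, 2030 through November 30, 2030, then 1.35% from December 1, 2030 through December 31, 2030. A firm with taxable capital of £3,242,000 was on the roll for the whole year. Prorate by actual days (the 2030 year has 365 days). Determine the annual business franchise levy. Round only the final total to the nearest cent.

£33,383.72

January 1 – November 30, 2030: 334 days at 1% → £3,242,000 × 1% × 334/365 = £29,666.5205
December 1 – December 31, 2030: 31 days at 1.35% → £3,242,000 × 1.35% × 31/365 = £3,717.1973
Total = £33,383.7178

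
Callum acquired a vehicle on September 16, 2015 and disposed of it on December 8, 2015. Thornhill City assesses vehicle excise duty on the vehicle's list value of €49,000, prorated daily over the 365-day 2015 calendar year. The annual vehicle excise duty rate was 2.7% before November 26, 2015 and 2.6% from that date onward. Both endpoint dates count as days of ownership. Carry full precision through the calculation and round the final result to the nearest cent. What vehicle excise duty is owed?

September 16 – November 25, 2015: 71 days at 2.7% → €49,000 × 2.7% × 71/365 = €257.3507
November 26 – December 8, 2015: 13 days at 2.6% → €49,000 × 2.6% × 13/365 = €45.3753
Total = €302.7260

€302.73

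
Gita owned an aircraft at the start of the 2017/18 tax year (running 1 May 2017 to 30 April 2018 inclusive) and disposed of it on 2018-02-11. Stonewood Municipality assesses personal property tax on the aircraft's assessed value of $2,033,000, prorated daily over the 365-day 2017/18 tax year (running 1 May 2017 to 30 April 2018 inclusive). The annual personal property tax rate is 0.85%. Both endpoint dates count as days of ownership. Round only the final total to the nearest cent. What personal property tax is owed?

Days held (2017-05-01 to 2018-02-11): 287 out of 365
Tax = $2,033,000 × 0.85% × 287/365 = $13,587.6808

$13,587.68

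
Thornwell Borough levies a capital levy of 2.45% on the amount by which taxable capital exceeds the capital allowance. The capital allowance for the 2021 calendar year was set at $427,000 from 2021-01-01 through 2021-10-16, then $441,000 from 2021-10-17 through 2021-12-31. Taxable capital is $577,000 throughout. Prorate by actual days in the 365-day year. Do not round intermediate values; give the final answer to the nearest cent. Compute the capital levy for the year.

2021-01-01 to 2021-10-16: 289 days, exemption $427,000 → ($577,000 − $427,000) × 2.45% × 289/365 = $2,909.7945
2021-10-17 to 2021-12-31: 76 days, exemption $441,000 → ($577,000 − $441,000) × 2.45% × 76/365 = $693.7863
Total = $3,603.5808

$3,603.58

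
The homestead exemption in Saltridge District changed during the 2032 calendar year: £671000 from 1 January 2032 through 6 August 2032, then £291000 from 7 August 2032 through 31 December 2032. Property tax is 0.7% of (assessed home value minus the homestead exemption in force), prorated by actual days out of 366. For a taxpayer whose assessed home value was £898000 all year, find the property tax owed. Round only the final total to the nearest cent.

1 January – 6 August 2032: 219 days, exemption £671000 → (£898000 − £671000) × 0.7% × 219/366 = £950.7951
7 August – 31 December 2032: 147 days, exemption £291000 → (£898000 − £291000) × 0.7% × 147/366 = £1706.5656
Total = £2657.3607

£2657.36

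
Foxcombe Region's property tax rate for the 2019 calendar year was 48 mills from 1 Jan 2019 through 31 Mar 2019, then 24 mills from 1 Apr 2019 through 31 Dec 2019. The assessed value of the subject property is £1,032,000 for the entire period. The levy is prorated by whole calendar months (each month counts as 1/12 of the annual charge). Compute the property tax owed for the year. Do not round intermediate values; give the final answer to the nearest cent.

£30,960.00

1 Jan – 31 Mar 2019: 3 months at 48 mills → £1,032,000 × 4.8% × 3/12 = £12,384.0000
1 Apr – 31 Dec 2019: 9 months at 24 mills → £1,032,000 × 2.4% × 9/12 = £18,576.0000
Total = £30,960.0000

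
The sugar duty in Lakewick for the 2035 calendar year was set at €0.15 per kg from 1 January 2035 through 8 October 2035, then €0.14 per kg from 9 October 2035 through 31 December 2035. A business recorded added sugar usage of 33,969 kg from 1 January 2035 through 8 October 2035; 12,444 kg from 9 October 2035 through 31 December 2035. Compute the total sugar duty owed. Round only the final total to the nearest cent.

1 January – 8 October 2035: 33,969 kg at €0.15/kg → €5,095.35
9 October – 31 December 2035: 12,444 kg at €0.14/kg → €1,742.16

€6,837.51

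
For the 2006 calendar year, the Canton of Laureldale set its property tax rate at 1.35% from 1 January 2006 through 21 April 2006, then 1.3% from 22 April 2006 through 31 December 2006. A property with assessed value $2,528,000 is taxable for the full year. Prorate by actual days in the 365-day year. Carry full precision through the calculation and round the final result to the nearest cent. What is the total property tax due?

1 January – 21 April 2006: 111 days at 1.35% → $2,528,000 × 1.35% × 111/365 = $10,378.6521
22 April – 31 December 2006: 254 days at 1.3% → $2,528,000 × 1.3% × 254/365 = $22,869.7425
Total = $33,248.3945

$33,248.39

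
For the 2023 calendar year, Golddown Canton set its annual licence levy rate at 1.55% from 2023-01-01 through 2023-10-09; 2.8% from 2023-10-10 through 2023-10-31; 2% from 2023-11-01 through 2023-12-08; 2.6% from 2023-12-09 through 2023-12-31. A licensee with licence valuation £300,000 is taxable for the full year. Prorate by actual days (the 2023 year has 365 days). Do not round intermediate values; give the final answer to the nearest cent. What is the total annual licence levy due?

£5,215.07

2023-01-01 to 2023-10-09: 282 days at 1.55% → £300,000 × 1.55% × 282/365 = £3,592.6027
2023-10-10 to 2023-10-31: 22 days at 2.8% → £300,000 × 2.8% × 22/365 = £506.3014
2023-11-01 to 2023-12-08: 38 days at 2% → £300,000 × 2% × 38/365 = £624.6575
2023-12-09 to 2023-12-31: 23 days at 2.6% → £300,000 × 2.6% × 23/365 = £491.5068
Total = £5,215.0685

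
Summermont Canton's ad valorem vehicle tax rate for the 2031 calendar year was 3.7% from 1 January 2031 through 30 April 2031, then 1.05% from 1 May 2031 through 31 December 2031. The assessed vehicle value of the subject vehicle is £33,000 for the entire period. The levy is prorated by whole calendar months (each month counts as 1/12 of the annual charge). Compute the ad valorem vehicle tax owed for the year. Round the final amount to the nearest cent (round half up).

1 January – 30 April 2031: 4 months at 3.7% → £33,000 × 3.7% × 4/12 = £407.0000
1 May – 31 December 2031: 8 months at 1.05% → £33,000 × 1.05% × 8/12 = £231.0000
Total = £638.0000

£638.00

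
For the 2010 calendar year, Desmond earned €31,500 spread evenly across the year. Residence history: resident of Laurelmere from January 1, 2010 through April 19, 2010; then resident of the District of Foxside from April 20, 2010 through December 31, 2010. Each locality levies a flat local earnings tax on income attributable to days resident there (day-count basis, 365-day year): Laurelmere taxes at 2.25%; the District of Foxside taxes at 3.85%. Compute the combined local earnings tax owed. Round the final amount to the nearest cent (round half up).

Laurelmere, January 1 – April 19, 2010: 109 days → €31,500 × 2.25% × 109/365 = €211.6541
The District of Foxside, April 20 – December 31, 2010: 256 days → €31,500 × 3.85% × 256/365 = €850.5863
Total = €1,062.2404

€1,062.24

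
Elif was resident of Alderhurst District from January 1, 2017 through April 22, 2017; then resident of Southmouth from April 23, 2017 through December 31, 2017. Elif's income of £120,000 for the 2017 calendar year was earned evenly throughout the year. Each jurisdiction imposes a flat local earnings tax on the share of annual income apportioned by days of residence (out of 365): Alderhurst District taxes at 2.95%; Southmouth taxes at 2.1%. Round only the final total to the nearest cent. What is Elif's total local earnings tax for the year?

£2,832.99

Alderhurst District, January 1 – April 22, 2017: 112 days → £120,000 × 2.95% × 112/365 = £1,086.2466
Southmouth, April 23 – December 31, 2017: 253 days → £120,000 × 2.1% × 253/365 = £1,746.7397
Total = £2,832.9863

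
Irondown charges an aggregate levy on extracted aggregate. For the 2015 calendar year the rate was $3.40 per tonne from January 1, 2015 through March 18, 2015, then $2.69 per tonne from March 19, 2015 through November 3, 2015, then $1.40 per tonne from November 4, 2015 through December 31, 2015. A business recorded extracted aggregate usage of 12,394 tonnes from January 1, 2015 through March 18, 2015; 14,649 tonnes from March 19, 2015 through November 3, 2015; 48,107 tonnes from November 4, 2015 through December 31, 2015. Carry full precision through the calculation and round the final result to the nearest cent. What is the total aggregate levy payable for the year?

$148895.21

January 1 – March 18, 2015: 12,394 tonnes at $3.40/tonne → $42139.60
March 19 – November 3, 2015: 14,649 tonnes at $2.69/tonne → $39405.81
November 4 – December 31, 2015: 48,107 tonnes at $1.40/tonne → $67349.80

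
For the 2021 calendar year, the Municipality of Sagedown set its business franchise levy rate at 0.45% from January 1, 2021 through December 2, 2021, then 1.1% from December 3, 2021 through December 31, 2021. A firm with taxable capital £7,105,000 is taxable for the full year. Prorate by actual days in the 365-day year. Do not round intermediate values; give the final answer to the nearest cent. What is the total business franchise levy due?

January 1 – December 2, 2021: 336 days at 0.45% → £7,105,000 × 0.45% × 336/365 = £29,432.2192
December 3 – December 31, 2021: 29 days at 1.1% → £7,105,000 × 1.1% × 29/365 = £6,209.5753
Total = £35,641.7945

£35,641.79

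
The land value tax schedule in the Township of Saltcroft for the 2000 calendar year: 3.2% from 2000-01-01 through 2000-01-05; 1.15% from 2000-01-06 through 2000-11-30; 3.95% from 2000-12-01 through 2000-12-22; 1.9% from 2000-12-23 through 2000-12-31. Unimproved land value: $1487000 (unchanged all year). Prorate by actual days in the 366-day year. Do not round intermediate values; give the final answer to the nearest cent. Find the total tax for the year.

2000-01-01 to 2000-01-05: 5 days at 3.2% → $1487000 × 3.2% × 5/366 = $650.0546
2000-01-06 to 2000-11-30: 330 days at 1.15% → $1487000 × 1.15% × 330/366 = $15418.4836
2000-12-01 to 2000-12-22: 22 days at 3.95% → $1487000 × 3.95% × 22/366 = $3530.6093
2000-12-23 to 2000-12-31: 9 days at 1.9% → $1487000 × 1.9% × 9/366 = $694.7459
Total = $20293.8934

$20293.89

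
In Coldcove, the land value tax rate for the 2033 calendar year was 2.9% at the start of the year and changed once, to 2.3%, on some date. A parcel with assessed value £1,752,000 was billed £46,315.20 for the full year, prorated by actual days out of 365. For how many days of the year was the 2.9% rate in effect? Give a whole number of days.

209 days

Let d = days at the first rate; then 365 − d days at the second rate.
£1,752,000 × [2.9%·d + 2.3%·(365−d)] / 365 = £46,315.20
Solving gives d = 209, so the new rate took effect on 29 Jul 2033.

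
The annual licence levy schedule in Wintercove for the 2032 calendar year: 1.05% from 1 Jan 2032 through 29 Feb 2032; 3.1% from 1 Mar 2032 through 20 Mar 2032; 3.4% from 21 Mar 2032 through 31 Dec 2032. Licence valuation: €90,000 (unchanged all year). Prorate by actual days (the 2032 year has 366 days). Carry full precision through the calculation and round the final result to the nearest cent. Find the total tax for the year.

€2,698.52

1 Jan – 29 Feb 2032: 60 days at 1.05% → €90,000 × 1.05% × 60/366 = €154.9180
1 Mar – 20 Mar 2032: 20 days at 3.1% → €90,000 × 3.1% × 20/366 = €152.4590
21 Mar – 31 Dec 2032: 286 days at 3.4% → €90,000 × 3.4% × 286/366 = €2,391.1475
Total = €2,698.5246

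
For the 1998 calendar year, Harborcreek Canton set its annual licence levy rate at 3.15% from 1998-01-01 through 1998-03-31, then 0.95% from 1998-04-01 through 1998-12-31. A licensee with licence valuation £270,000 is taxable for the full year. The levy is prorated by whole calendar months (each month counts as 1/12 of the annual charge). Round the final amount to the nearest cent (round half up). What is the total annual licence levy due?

1998-01-01 to 1998-03-31: 3 months at 3.15% → £270,000 × 3.15% × 3/12 = £2,126.2500
1998-04-01 to 1998-12-31: 9 months at 0.95% → £270,000 × 0.95% × 9/12 = £1,923.7500
Total = £4,050.0000

£4,050.00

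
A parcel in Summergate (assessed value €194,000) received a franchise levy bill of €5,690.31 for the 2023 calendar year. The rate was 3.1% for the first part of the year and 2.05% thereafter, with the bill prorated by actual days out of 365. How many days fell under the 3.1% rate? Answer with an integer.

307 days

Let d = days at the first rate; then 365 − d days at the second rate.
€194,000 × [3.1%·d + 2.05%·(365−d)] / 365 = €5,690.31
Solving gives d = 307, so the new rate took effect on 4 Nov 2023.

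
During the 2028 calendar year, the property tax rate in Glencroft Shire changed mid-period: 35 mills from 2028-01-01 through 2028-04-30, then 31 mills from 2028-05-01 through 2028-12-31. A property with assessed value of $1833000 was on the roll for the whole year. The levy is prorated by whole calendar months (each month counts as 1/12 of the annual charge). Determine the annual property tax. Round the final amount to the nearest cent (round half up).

2028-01-01 to 2028-04-30: 4 months at 35 mills → $1833000 × 3.5% × 4/12 = $21385.0000
2028-05-01 to 2028-12-31: 8 months at 31 mills → $1833000 × 3.1% × 8/12 = $37882.0000
Total = $59267.0000

$59267.00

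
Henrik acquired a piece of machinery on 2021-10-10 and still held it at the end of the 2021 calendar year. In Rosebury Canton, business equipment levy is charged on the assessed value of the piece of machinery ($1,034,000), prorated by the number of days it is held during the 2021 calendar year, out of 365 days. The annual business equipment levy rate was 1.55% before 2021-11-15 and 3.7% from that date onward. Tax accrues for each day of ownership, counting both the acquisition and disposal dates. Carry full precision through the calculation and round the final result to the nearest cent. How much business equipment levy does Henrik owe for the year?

2021-10-10 to 2021-11-14: 36 days at 1.55% → $1,034,000 × 1.55% × 36/365 = $1,580.7452
2021-11-15 to 2021-12-31: 47 days at 3.7% → $1,034,000 × 3.7% × 47/365 = $4,926.3726
Total = $6,507.1178

$6,507.12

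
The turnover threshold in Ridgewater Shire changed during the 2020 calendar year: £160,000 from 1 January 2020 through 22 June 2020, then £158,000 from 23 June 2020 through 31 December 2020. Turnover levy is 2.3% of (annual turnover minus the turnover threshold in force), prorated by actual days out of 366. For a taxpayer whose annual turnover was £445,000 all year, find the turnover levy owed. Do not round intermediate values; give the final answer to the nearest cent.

£6,579.13

1 January – 22 June 2020: 174 days, exemption £160,000 → (£445,000 − £160,000) × 2.3% × 174/366 = £3,116.3115
23 June – 31 December 2020: 192 days, exemption £158,000 → (£445,000 − £158,000) × 2.3% × 192/366 = £3,462.8197
Total = £6,579.1311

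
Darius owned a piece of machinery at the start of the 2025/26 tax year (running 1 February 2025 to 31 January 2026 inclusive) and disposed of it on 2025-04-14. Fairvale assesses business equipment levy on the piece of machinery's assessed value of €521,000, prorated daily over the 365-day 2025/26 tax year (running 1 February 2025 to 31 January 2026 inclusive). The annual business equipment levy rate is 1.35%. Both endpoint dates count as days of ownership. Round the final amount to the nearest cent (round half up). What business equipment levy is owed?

€1,406.70

Days held (2025-02-01 to 2025-04-14): 73 out of 365
Tax = €521,000 × 1.35% × 73/365 = €1,406.7000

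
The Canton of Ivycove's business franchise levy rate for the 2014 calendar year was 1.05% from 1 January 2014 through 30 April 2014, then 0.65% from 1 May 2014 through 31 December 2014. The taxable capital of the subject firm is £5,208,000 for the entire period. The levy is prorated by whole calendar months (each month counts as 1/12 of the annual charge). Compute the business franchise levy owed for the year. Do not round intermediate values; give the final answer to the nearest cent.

£40,796.00

1 January – 30 April 2014: 4 months at 1.05% → £5,208,000 × 1.05% × 4/12 = £18,228.0000
1 May – 31 December 2014: 8 months at 0.65% → £5,208,000 × 0.65% × 8/12 = £22,568.0000
Total = £40,796.0000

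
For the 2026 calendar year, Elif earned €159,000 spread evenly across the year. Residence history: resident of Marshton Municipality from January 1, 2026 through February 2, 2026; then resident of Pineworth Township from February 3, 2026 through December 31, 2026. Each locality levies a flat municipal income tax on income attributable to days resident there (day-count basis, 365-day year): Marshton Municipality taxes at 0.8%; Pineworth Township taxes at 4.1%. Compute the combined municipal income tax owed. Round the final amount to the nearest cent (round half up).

€6,044.61

Marshton Municipality, January 1 – February 2, 2026: 33 days → €159,000 × 0.8% × 33/365 = €115.0027
Pineworth Township, February 3 – December 31, 2026: 332 days → €159,000 × 4.1% × 332/365 = €5,929.6110
Total = €6,044.6137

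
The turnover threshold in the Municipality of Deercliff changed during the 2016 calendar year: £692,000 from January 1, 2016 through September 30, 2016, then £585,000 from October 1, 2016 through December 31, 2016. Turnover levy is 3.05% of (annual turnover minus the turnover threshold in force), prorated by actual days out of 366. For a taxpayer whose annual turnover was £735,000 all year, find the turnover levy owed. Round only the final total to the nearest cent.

January 1 – September 30, 2016: 274 days, exemption £692,000 → (£735,000 − £692,000) × 3.05% × 274/366 = £981.8333
October 1 – December 31, 2016: 92 days, exemption £585,000 → (£735,000 − £585,000) × 3.05% × 92/366 = £1,150.0000
Total = £2,131.8333

£2,131.83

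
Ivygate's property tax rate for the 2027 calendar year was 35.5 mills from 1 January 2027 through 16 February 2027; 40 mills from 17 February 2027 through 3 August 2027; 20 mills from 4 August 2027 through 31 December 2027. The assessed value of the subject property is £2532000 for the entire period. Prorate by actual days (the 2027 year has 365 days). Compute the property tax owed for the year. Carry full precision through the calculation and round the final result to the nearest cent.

£79001.87

1 January – 16 February 2027: 47 days at 35.5 mills → £2532000 × 3.55% × 47/365 = £11574.3616
17 February – 3 August 2027: 168 days at 40 mills → £2532000 × 4% × 168/365 = £46616.5479
4 August – 31 December 2027: 150 days at 20 mills → £2532000 × 2% × 150/365 = £20810.9589
Total = £79001.8685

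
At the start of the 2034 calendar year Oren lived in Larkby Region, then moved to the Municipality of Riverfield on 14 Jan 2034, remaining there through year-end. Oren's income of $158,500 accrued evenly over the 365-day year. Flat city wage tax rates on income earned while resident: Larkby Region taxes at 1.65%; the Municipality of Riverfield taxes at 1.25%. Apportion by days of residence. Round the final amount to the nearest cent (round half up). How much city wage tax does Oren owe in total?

$2,003.83

Larkby Region, 1 Jan – 13 Jan 2034: 13 days → $158,500 × 1.65% × 13/365 = $93.1459
The Municipality of Riverfield, 14 Jan – 31 Dec 2034: 352 days → $158,500 × 1.25% × 352/365 = $1,910.6849
Total = $2,003.8308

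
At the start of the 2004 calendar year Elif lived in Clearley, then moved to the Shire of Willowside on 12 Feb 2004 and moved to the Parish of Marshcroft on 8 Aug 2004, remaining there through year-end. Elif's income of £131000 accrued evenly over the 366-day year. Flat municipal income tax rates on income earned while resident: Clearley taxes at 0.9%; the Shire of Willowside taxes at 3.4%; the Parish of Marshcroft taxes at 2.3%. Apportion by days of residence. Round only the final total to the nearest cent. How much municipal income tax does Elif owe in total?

£3503.36

Clearley, 1 Jan – 11 Feb 2004: 42 days → £131000 × 0.9% × 42/366 = £135.2951
The Shire of Willowside, 12 Feb – 7 Aug 2004: 178 days → £131000 × 3.4% × 178/366 = £2166.1530
The Parish of Marshcroft, 8 Aug – 31 Dec 2004: 146 days → £131000 × 2.3% × 146/366 = £1201.9071
Total = £3503.3552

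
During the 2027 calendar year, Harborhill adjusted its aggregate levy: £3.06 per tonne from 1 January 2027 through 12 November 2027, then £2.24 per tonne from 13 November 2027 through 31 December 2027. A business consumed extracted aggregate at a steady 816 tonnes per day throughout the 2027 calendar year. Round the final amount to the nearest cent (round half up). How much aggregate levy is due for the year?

£878603.52

1 January – 12 November 2027: 316 days × 816 tonnes/day = 257,856 tonnes at £3.06/tonne → £789039.36
13 November – 31 December 2027: 49 days × 816 tonnes/day = 39,984 tonnes at £2.24/tonne → £89564.16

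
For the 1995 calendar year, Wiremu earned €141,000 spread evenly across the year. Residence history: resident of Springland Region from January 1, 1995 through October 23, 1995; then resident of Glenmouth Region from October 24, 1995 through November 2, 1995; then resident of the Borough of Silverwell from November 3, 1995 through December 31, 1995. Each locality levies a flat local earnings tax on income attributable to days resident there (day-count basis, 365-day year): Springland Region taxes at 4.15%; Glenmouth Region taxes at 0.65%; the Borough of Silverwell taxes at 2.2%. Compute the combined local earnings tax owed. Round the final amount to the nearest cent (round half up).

Springland Region, January 1 – October 23, 1995: 296 days → €141,000 × 4.15% × 296/365 = €4,745.3260
Glenmouth Region, October 24 – November 2, 1995: 10 days → €141,000 × 0.65% × 10/365 = €25.1096
The Borough of Silverwell, November 3 – December 31, 1995: 59 days → €141,000 × 2.2% × 59/365 = €501.4192
Total = €5,271.8548

€5,271.85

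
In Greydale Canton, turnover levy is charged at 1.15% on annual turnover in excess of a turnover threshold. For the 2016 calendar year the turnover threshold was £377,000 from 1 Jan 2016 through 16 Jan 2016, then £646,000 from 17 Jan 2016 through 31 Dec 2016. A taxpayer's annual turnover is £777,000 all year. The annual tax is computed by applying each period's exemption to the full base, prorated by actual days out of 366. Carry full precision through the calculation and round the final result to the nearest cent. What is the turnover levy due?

£1,641.73

1 Jan – 16 Jan 2016: 16 days, exemption £377,000 → (£777,000 − £377,000) × 1.15% × 16/366 = £201.0929
17 Jan – 31 Dec 2016: 350 days, exemption £646,000 → (£777,000 − £646,000) × 1.15% × 350/366 = £1,440.6421
Total = £1,641.7350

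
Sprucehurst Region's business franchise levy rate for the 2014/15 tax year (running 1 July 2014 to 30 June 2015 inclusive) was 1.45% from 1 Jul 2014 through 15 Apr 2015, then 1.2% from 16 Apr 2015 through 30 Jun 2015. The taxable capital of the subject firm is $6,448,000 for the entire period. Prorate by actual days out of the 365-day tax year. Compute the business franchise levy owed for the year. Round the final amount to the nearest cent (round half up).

$90,139.51

1 Jul 2014 – 15 Apr 2015: 289 days at 1.45% → $6,448,000 × 1.45% × 289/365 = $74,028.3397
16 Apr – 30 Jun 2015: 76 days at 1.2% → $6,448,000 × 1.2% × 76/365 = $16,111.1671
Total = $90,139.5068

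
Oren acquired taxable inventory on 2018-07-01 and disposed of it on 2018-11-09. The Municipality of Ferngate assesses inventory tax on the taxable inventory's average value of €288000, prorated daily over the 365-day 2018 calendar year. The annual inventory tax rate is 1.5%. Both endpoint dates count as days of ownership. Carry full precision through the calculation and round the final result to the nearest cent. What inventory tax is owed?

Days held (2018-07-01 to 2018-11-09): 132 out of 365
Tax = €288000 × 1.5% × 132/365 = €1562.3014

€1562.30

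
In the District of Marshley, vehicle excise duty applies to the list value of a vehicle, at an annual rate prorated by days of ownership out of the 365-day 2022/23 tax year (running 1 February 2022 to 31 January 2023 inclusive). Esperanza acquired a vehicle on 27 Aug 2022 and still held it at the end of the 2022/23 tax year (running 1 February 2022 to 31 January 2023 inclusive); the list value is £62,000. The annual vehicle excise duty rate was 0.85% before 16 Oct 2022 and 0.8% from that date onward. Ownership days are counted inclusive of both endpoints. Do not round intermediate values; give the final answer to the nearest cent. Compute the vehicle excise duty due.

27 Aug – 15 Oct 2022: 50 days at 0.85% → £62,000 × 0.85% × 50/365 = £72.1918
16 Oct 2022 – 31 Jan 2023: 108 days at 0.8% → £62,000 × 0.8% × 108/365 = £146.7616
Total = £218.9534

£218.95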